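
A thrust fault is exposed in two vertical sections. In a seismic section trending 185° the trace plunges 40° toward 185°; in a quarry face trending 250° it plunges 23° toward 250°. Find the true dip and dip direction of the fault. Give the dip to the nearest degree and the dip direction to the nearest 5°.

true dip 40°, dip direction 190°

Each apparent-dip line lies in the plane. As unit vectors (x east, y north, z up), v₁ plunges 40°→185° and v₂ plunges 23°→250°.
Cross product v₁ × v₂ gives the pole to the plane: n ∝ (-0.096, -0.530, 0.639).
True dip = arccos(n_z / |n|) = arccos(0.7647) = 40.1°.
Dip direction = azimuth of (n_x, n_y) = atan2(-0.096, -0.530) = 190°.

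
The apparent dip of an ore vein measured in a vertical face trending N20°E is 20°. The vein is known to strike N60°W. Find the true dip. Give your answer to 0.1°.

β = acute angle between strike N60°W and section N20°E = 80°.
tan δ = tan α / sin β = tan 20° / sin 80° = 0.3640 / 0.9848 = 0.3696
δ = arctan(0.3696) = 20.28°

20.3°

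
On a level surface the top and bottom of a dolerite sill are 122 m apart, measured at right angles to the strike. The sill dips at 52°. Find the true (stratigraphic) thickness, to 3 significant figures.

96.1 m

True thickness t = w · sin(dip) = 122 × sin 52°
t = 122 × 0.7880 = 96.137 m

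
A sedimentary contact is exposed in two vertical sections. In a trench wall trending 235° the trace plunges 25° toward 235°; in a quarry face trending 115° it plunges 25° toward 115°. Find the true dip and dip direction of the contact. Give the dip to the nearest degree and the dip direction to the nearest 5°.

The two traces are lines in the plane: v₁ = (sin 235°·cos 25°, cos 235°·cos 25°, −sin 25°), v₂ = (sin 115°·cos 25°, cos 115°·cos 25°, −sin 25°).
Cross product v₁ × v₂ gives the pole to the plane: n ∝ (0.058, -0.661, 0.711).
tan δ = √(n_x²+n_y²)/n_z = 0.663/0.711, so δ = 43.0°.
The horizontal component of n points toward azimuth atan2(n_x, n_y) = 175°, the dip direction.

true dip 43°, dip direction 175°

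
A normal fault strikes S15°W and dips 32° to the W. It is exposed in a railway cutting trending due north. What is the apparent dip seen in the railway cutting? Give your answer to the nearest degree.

Angle between strike (S15°W) and section (due north): β = 15°.
tan α = tan 32° × sin 15° = 0.6249 × 0.2588 = 0.1617
α = arctan(0.1617) = 9.19°

9°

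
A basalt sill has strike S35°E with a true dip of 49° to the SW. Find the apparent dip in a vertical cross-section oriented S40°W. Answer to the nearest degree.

48°

Angle between strike (S35°E) and section (S40°W): β = 75°.
tan α = tan 49° × sin 75° = 1.1504 × 0.9659 = 1.1112
apparent dip = arctan 1.1112 = 48.01°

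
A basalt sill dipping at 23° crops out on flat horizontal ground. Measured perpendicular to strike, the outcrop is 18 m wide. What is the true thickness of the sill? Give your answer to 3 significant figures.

True thickness t = w · sin(dip) = 18 × sin 23°
t = 18 × 0.3907 = 7.033 m

7.03 m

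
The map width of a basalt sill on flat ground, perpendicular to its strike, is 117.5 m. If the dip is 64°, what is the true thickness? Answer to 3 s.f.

True thickness t = w · sin(dip) = 117.5 × sin 64°
t = 117.5 × 0.8988 = 105.608 m

106 m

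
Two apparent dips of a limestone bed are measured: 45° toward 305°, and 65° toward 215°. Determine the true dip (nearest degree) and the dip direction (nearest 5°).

Represent each trace as a vector plunging at its apparent dip toward its trend (east-north-up frame): v₁ = (-0.579, 0.406, -0.707), v₂ = (-0.242, -0.346, -0.906).
Cross product v₁ × v₂ gives the pole to the plane: n ∝ (-0.612, -0.354, 0.299).
tan δ = √(n_x²+n_y²)/n_z = 0.707/0.299, so δ = 67.1°.
Dip direction = azimuth of (n_x, n_y) = atan2(-0.612, -0.354) = 240°.

true dip 67°, dip direction 240°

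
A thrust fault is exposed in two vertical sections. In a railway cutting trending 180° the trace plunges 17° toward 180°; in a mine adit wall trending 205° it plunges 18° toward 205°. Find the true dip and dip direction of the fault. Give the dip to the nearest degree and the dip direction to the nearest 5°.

Each apparent-dip line lies in the plane. As unit vectors (x east, y north, z up), v₁ plunges 17°→180° and v₂ plunges 18°→205°.
Cross product v₁ × v₂ gives the pole to the plane: n ∝ (-0.044, -0.118, 0.384).
True dip = arccos(n_z / |n|) = arccos(0.9508) = 18.1°.
The horizontal component of n points toward azimuth atan2(n_x, n_y) = 200°, the dip direction.

true dip 18°, dip direction 200°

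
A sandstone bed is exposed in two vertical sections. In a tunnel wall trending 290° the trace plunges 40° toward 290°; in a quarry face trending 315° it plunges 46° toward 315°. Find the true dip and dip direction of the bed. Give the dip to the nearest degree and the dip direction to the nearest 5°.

Each apparent-dip line lies in the plane. As unit vectors (x east, y north, z up), v₁ plunges 40°→290° and v₂ plunges 46°→315°.
n = v₁ × v₂ = (-0.127, 0.202, 0.225) (taken with n_z > 0).
Dip δ = arctan(|n_h|/n_z) = arctan(0.239/0.225) = 46.7°.
Dip direction = atan2(-0.127, 0.202) = 328° (azimuth of n's horizontal projection).

true dip 47°, dip direction 330°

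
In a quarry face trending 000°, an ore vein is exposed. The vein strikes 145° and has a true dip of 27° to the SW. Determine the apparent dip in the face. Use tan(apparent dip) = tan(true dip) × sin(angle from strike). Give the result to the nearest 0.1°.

The section lies 35° from the strike.
tan α = tan 27° × sin 35° = 0.5095 × 0.5736 = 0.2923
α = arctan(0.2923) = 16.29°

16.3°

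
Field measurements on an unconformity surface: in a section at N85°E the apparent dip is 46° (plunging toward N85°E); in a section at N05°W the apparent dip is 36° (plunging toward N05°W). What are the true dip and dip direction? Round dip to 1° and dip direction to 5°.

true dip 52°, dip direction 050°

Each apparent-dip line lies in the plane. As unit vectors (x east, y north, z up), v₁ plunges 46°→N85°E and v₂ plunges 36°→N05°W.
The plane normal is n = v₁ × v₂ ∝ (0.544, 0.457, 0.562).
True dip = arccos(n_z / |n|) = arccos(0.6202) = 51.7°.
The horizontal component of n points toward azimuth atan2(n_x, n_y) = 50°, the dip direction.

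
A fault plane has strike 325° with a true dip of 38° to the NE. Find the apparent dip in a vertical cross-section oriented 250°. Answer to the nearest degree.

37°

The strike is 325° and the section trends 250°; the acute angle between them is β = 75°.
tan(apparent dip) = tan 38° · sin 75° = 0.7547
apparent dip = arctan 0.7547 = 37.04°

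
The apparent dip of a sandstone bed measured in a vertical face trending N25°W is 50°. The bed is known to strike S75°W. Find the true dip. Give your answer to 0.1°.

The section is 80° from the strike.
tan(true dip) = tan 50° / sin 80° = 1.2101
δ = arctan(1.2101) = 50.43°

50.4°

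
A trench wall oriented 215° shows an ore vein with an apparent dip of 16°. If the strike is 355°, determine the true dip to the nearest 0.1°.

24.0°

The section is 40° from the strike.
tan δ = tan α / sin β = tan 16° / sin 40° = 0.2867 / 0.6428 = 0.4461
δ = arctan(0.4461) = 24.04°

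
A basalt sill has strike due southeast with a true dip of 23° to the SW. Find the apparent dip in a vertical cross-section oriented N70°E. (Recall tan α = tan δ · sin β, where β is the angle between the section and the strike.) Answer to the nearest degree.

21°

The strike is due southeast and the section trends N70°E; the acute angle between them is β = 65°.
tan(apparent dip) = tan 23° · sin 65° = 0.3847
α = arctan(0.3847) = 21.04°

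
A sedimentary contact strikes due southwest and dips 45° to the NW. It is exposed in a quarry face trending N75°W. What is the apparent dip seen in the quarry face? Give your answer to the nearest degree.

41°

Angle between strike (due southwest) and section (N75°W): β = 60°.
tan(apparent dip) = tan 45° · sin 60° = 0.8660
apparent dip = arctan 0.8660 = 40.89°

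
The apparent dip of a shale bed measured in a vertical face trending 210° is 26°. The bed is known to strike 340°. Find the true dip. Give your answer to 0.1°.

The section is 50° from the strike.
tan(true dip) = tan 26° / sin 50° = 0.6367
δ = arctan(0.6367) = 32.48°

32.5°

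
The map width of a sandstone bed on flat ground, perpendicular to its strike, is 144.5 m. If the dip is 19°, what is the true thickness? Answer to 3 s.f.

47.0 m

True thickness t = w · sin(dip) = 144.5 × sin 19°
t = 144.5 × 0.3256 = 47.045 m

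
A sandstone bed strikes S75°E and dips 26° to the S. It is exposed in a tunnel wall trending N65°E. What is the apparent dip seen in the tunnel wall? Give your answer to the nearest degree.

17°

The section lies 40° from the strike.
tan(apparent dip) = tan 26° · sin 40° = 0.3135
α = arctan(0.3135) = 17.41°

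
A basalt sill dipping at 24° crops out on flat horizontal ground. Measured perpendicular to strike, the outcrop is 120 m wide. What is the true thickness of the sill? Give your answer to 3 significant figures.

48.8 m

True thickness t = w · sin(dip) = 120 × sin 24°
t = 120 × 0.4067 = 48.808 m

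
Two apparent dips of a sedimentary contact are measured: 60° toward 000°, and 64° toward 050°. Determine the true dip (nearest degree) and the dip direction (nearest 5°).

true dip 65°, dip direction 035°

Each apparent-dip line lies in the plane. As unit vectors (x east, y north, z up), v₁ plunges 60°→000° and v₂ plunges 64°→050°.
n = v₁ × v₂ = (0.205, 0.291, 0.168) (taken with n_z > 0).
tan δ = √(n_x²+n_y²)/n_z = 0.356/0.168, so δ = 64.8°.
Dip direction = atan2(0.205, 0.291) = 35° (azimuth of n's horizontal projection).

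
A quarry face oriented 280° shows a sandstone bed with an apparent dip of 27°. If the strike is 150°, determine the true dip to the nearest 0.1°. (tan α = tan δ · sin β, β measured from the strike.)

β = acute angle between strike 150° and section 280° = 50°.
tan δ = tan α / sin β = tan 27° / sin 50° = 0.5095 / 0.7660 = 0.6651
true dip = arctan 0.6651 = 33.63°

33.6°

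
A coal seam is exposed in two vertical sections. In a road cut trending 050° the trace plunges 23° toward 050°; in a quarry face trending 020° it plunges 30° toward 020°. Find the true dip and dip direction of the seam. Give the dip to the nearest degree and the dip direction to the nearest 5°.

The two traces are lines in the plane: v₁ = (sin 50°·cos 23°, cos 50°·cos 23°, −sin 23°), v₂ = (sin 20°·cos 30°, cos 20°·cos 30°, −sin 30°).
n = v₁ × v₂ = (0.022, 0.237, 0.399) (taken with n_z > 0).
True dip = arccos(n_z / |n|) = arccos(0.8587) = 30.8°.
The horizontal component of n points toward azimuth atan2(n_x, n_y) = 5°, the dip direction.

true dip 31°, dip direction 005°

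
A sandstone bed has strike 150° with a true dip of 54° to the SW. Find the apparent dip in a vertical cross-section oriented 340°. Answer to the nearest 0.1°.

13.4°

The strike is 150° and the section trends 340°; the acute angle between them is β = 10°.
tan α = tan 54° × sin 10° = 1.3764 × 0.1736 = 0.2390
α = arctan(0.2390) = 13.44°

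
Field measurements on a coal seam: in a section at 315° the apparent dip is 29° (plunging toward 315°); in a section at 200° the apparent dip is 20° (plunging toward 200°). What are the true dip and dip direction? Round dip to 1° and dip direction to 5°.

Represent each trace as a vector plunging at its apparent dip toward its trend (east-north-up frame): v₁ = (-0.618, 0.618, -0.485), v₂ = (-0.321, -0.883, -0.342).
The plane normal is n = v₁ × v₂ ∝ (-0.640, -0.056, 0.745).
tan δ = √(n_x²+n_y²)/n_z = 0.642/0.745, so δ = 40.8°.
Dip direction = atan2(-0.640, -0.056) = 265° (azimuth of n's horizontal projection).

true dip 41°, dip direction 265°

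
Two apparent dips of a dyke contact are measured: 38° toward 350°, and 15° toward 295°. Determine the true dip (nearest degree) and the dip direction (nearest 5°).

Each apparent-dip line lies in the plane. As unit vectors (x east, y north, z up), v₁ plunges 38°→350° and v₂ plunges 15°→295°.
n = v₁ × v₂ = (0.050, 0.504, 0.624) (taken with n_z > 0).
tan δ = √(n_x²+n_y²)/n_z = 0.506/0.624, so δ = 39.1°.
Dip direction = azimuth of (n_x, n_y) = atan2(0.050, 0.504) = 6°.

true dip 39°, dip direction 005°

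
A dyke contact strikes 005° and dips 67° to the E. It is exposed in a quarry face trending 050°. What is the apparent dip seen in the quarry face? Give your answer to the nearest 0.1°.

The strike is 005° and the section trends 050°; the acute angle between them is β = 45°.
tan(apparent dip) = tan 67° · sin 45° = 1.6658
apparent dip = arctan 1.6658 = 59.02°

59.0°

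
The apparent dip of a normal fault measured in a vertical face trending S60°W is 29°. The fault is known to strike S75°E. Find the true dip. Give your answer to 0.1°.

38.1°

The section is 45° from the strike.
tan(true dip) = tan 29° / sin 45° = 0.7839
true dip = arctan 0.7839 = 38.09°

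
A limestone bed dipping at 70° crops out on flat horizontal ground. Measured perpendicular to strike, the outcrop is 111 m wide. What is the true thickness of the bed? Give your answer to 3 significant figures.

104 m

True thickness t = w · sin(dip) = 111 × sin 70°
t = 111 × 0.9397 = 104.306 m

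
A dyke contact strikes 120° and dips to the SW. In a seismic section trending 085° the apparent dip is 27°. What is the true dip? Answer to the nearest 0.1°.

β = acute angle between strike 120° and section 085° = 35°.
tan δ = tan α / sin β = tan 27° / sin 35° = 0.5095 / 0.5736 = 0.8883
δ = arctan(0.8883) = 41.62°

41.6°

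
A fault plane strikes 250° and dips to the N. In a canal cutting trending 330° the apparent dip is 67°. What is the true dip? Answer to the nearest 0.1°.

67.3°

The section is 80° from the strike.
tan δ = tan α / sin β = tan 67° / sin 80° = 2.3559 / 0.9848 = 2.3922
true dip = arctan 2.3922 = 67.31°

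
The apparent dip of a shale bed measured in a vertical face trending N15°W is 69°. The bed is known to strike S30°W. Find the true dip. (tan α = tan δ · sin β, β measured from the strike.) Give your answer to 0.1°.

β = acute angle between strike S30°W and section N15°W = 45°.
tan(true dip) = tan 69° / sin 45° = 3.6842
δ = arctan(3.6842) = 74.81°

74.8°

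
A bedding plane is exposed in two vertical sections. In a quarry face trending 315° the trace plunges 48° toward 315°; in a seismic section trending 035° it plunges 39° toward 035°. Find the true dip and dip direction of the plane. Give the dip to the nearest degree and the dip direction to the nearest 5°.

true dip 52°, dip direction 345°

The two traces are lines in the plane: v₁ = (sin 315°·cos 48°, cos 315°·cos 48°, −sin 48°), v₂ = (sin 35°·cos 39°, cos 35°·cos 39°, −sin 39°).
n = v₁ × v₂ = (-0.175, 0.629, 0.512) (taken with n_z > 0).
Dip δ = arctan(|n_h|/n_z) = arctan(0.653/0.512) = 51.9°.
Dip direction = atan2(-0.175, 0.629) = 344° (azimuth of n's horizontal projection).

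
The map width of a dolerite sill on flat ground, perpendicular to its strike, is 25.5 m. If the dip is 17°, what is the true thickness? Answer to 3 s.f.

True thickness t = w · sin(dip) = 25.5 × sin 17°
t = 25.5 × 0.2924 = 7.455 m

7.46 m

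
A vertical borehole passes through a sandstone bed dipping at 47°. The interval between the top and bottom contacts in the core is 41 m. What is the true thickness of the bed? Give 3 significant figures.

28.0 m

True thickness t = h · cos(dip) = 41 × cos 47°
t = 41 × 0.6820 = 27.962 m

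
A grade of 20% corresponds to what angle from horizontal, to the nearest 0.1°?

tan θ = 20/100 = 0.2000
θ = arctan(0.2000) = 11.31°

11.3°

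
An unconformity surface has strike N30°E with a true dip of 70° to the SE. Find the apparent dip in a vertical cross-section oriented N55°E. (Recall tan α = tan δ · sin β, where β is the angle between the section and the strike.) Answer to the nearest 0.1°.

The strike is N30°E and the section trends N55°E; the acute angle between them is β = 25°.
tan α = tan 70° × sin 25° = 2.7475 × 0.4226 = 1.1611
apparent dip = arctan 1.1611 = 49.26°

49.3°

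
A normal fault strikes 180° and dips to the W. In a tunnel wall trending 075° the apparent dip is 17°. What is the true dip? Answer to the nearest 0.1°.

The section is 75° from the strike.
tan δ = tan α / sin β = tan 17° / sin 75° = 0.3057 / 0.9659 = 0.3165
δ = arctan(0.3165) = 17.56°

17.6°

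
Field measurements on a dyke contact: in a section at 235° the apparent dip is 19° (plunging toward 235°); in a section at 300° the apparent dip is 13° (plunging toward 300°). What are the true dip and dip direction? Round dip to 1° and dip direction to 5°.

true dip 20°, dip direction 250°

Represent each trace as a vector plunging at its apparent dip toward its trend (east-north-up frame): v₁ = (-0.775, -0.542, -0.326), v₂ = (-0.844, 0.487, -0.225).
n = v₁ × v₂ = (-0.281, -0.100, 0.835) (taken with n_z > 0).
tan δ = √(n_x²+n_y²)/n_z = 0.298/0.835, so δ = 19.6°.
Dip direction = azimuth of (n_x, n_y) = atan2(-0.281, -0.100) = 250°.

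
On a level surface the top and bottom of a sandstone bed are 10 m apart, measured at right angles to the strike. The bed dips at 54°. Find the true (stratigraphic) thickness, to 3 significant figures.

8.09 m

True thickness t = w · sin(dip) = 10 × sin 54°
t = 10 × 0.8090 = 8.090 m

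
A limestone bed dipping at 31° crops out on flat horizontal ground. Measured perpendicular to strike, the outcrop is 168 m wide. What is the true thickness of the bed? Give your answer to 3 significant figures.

True thickness t = w · sin(dip) = 168 × sin 31°
t = 168 × 0.5150 = 86.526 m

86.5 m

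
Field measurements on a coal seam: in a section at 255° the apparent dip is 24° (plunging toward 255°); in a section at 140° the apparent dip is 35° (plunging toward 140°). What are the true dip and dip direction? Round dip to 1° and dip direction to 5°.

true dip 47°, dip direction 190°

Represent each trace as a vector plunging at its apparent dip toward its trend (east-north-up frame): v₁ = (-0.882, -0.236, -0.407), v₂ = (0.527, -0.628, -0.574).
The plane normal is n = v₁ × v₂ ∝ (-0.120, -0.720, 0.678).
True dip = arccos(n_z / |n|) = arccos(0.6806) = 47.1°.
Dip direction = atan2(-0.120, -0.720) = 189° (azimuth of n's horizontal projection).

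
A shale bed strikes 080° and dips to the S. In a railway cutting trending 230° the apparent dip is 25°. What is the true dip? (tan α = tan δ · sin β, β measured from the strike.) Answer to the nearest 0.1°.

43.0°

β = acute angle between strike 080° and section 230° = 30°.
tan δ = tan α / sin β = tan 25° / sin 30° = 0.4663 / 0.5000 = 0.9326
δ = arctan(0.9326) = 43.00°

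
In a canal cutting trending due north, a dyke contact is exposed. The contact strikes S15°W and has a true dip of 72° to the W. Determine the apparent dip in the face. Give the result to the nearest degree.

The section lies 15° from the strike.
tan(apparent dip) = tan 72° · sin 15° = 0.7966
α = arctan(0.7966) = 38.54°

39°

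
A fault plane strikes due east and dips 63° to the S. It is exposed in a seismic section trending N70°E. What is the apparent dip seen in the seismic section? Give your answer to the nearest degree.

34°

Angle between strike (due east) and section (N70°E): β = 20°.
tan(apparent dip) = tan 63° · sin 20° = 0.6713
apparent dip = arctan 0.6713 = 33.87°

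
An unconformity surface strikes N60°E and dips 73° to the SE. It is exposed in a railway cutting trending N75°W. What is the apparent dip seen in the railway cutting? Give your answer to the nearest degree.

The section lies 45° from the strike.
tan α = tan 73° × sin 45° = 3.2709 × 0.7071 = 2.3128
α = arctan(2.3128) = 66.62°

67°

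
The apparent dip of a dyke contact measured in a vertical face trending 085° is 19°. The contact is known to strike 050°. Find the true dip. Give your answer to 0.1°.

31.0°

β = acute angle between strike 050° and section 085° = 35°.
tan δ = tan α / sin β = tan 19° / sin 35° = 0.3443 / 0.5736 = 0.6003
δ = arctan(0.6003) = 30.98°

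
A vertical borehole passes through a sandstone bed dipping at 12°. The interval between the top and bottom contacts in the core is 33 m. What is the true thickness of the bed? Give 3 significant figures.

True thickness t = h · cos(dip) = 33 × cos 12°
t = 33 × 0.9781 = 32.279 m

32.3 m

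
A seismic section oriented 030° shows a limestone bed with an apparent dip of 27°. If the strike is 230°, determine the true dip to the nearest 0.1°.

The section is 20° from the strike.
tan δ = tan α / sin β = tan 27° / sin 20° = 0.5095 / 0.3420 = 1.4898
true dip = arctan 1.4898 = 56.13°

56.1°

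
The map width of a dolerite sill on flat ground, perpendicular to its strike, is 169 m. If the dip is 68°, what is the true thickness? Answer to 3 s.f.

True thickness t = w · sin(dip) = 169 × sin 68°
t = 169 × 0.9272 = 156.694 m

157 m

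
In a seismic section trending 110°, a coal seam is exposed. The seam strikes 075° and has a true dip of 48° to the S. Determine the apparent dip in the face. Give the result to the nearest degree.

32°

The strike is 075° and the section trends 110°; the acute angle between them is β = 35°.
tan α = tan 48° × sin 35° = 1.1106 × 0.5736 = 0.6370
apparent dip = arctan 0.6370 = 32.50°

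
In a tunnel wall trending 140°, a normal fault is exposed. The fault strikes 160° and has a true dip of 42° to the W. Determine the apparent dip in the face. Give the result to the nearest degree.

17°

The strike is 160° and the section trends 140°; the acute angle between them is β = 20°.
tan(apparent dip) = tan 42° · sin 20° = 0.3080
apparent dip = arctan 0.3080 = 17.12°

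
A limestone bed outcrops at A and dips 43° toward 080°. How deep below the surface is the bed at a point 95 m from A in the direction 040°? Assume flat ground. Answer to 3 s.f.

The hole lies 40° from the dip direction, so the down-dip offset is 95 × cos 40° = 72.77 m.
Depth = down-dip offset × tan(dip) = 72.77 × tan 43° = 72.77 × 0.9325
Depth = 67.86 m

67.9 m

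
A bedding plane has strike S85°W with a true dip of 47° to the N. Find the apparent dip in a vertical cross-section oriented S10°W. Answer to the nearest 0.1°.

Angle between strike (S85°W) and section (S10°W): β = 75°.
tan(apparent dip) = tan 47° · sin 75° = 1.0358
α = arctan(1.0358) = 46.01°

46.0°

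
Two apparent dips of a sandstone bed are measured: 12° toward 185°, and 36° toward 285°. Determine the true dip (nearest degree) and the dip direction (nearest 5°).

true dip 39°, dip direction 260°

Represent each trace as a vector plunging at its apparent dip toward its trend (east-north-up frame): v₁ = (-0.085, -0.974, -0.208), v₂ = (-0.781, 0.209, -0.588).
Cross product v₁ × v₂ gives the pole to the plane: n ∝ (-0.616, -0.112, 0.779).
Dip δ = arctan(|n_h|/n_z) = arctan(0.626/0.779) = 38.8°.
Dip direction = azimuth of (n_x, n_y) = atan2(-0.616, -0.112) = 260°.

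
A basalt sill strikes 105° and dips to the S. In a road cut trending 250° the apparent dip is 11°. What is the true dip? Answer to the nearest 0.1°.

β = acute angle between strike 105° and section 250° = 35°.
tan(true dip) = tan 11° / sin 35° = 0.3389
δ = arctan(0.3389) = 18.72°

18.7°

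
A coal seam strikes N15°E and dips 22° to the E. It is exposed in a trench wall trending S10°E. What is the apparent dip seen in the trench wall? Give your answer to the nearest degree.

10°

The section lies 25° from the strike.
tan α = tan 22° × sin 25° = 0.4040 × 0.4226 = 0.1707
α = arctan(0.1707) = 9.69°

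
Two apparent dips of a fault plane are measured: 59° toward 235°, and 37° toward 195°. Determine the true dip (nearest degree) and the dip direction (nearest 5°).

true dip 62°, dip direction 260°

The two traces are lines in the plane: v₁ = (sin 235°·cos 59°, cos 235°·cos 59°, −sin 59°), v₂ = (sin 195°·cos 37°, cos 195°·cos 37°, −sin 37°).
n = v₁ × v₂ = (-0.483, -0.077, 0.264) (taken with n_z > 0).
True dip = arccos(n_z / |n|) = arccos(0.4752) = 61.6°.
The horizontal component of n points toward azimuth atan2(n_x, n_y) = 261°, the dip direction.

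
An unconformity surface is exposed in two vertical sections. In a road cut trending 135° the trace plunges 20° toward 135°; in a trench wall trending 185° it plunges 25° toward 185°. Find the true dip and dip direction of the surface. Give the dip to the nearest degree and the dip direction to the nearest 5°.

The two traces are lines in the plane: v₁ = (sin 135°·cos 20°, cos 135°·cos 20°, −sin 20°), v₂ = (sin 185°·cos 25°, cos 185°·cos 25°, −sin 25°).
The plane normal is n = v₁ × v₂ ∝ (0.028, -0.308, 0.652).
Dip δ = arctan(|n_h|/n_z) = arctan(0.309/0.652) = 25.4°.
Dip direction = atan2(0.028, -0.308) = 175° (azimuth of n's horizontal projection).

true dip 25°, dip direction 175°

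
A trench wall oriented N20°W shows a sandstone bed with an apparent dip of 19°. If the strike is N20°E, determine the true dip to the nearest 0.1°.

The section is 40° from the strike.
tan(true dip) = tan 19° / sin 40° = 0.5357
δ = arctan(0.5357) = 28.18°

28.2°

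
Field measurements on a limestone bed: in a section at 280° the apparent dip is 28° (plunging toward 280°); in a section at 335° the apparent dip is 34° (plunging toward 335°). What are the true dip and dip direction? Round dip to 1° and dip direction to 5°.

Each apparent-dip line lies in the plane. As unit vectors (x east, y north, z up), v₁ plunges 28°→280° and v₂ plunges 34°→335°.
Cross product v₁ × v₂ gives the pole to the plane: n ∝ (-0.267, 0.322, 0.600).
tan δ = √(n_x²+n_y²)/n_z = 0.418/0.600, so δ = 34.9°.
Dip direction = atan2(-0.267, 0.322) = 320° (azimuth of n's horizontal projection).

true dip 35°, dip direction 320°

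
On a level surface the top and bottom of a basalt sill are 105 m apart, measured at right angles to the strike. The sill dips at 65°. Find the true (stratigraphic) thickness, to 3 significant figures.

95.2 m

True thickness t = w · sin(dip) = 105 × sin 65°
t = 105 × 0.9063 = 95.162 m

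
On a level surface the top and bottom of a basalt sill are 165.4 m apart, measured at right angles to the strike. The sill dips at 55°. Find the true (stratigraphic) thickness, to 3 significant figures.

135 m

True thickness t = w · sin(dip) = 165.4 × sin 55°
t = 165.4 × 0.8192 = 135.488 m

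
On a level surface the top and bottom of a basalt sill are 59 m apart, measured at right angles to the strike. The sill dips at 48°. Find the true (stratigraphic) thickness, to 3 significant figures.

43.8 m

True thickness t = w · sin(dip) = 59 × sin 48°
t = 59 × 0.7431 = 43.846 m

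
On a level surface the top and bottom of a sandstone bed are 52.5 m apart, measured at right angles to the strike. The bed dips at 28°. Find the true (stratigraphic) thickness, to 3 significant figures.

24.6 m

True thickness t = w · sin(dip) = 52.5 × sin 28°
t = 52.5 × 0.4695 = 24.647 m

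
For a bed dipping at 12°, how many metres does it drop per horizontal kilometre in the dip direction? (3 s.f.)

213 m

drop per km = 1000 × tan 12° = 1000 × 0.2126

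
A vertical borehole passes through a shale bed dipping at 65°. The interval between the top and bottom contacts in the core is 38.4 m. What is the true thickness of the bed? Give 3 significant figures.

16.2 m

True thickness t = h · cos(dip) = 38.4 × cos 65°
t = 38.4 × 0.4226 = 16.229 m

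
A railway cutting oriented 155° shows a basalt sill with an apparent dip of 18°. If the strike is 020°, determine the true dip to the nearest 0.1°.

24.7°

β = acute angle between strike 020° and section 155° = 45°.
tan δ = tan α / sin β = tan 18° / sin 45° = 0.3249 / 0.7071 = 0.4595
δ = arctan(0.4595) = 24.68°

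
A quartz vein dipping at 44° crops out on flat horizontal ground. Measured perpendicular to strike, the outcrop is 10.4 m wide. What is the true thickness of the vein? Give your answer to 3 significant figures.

7.22 m

True thickness t = w · sin(dip) = 10.4 × sin 44°
t = 10.4 × 0.6947 = 7.224 m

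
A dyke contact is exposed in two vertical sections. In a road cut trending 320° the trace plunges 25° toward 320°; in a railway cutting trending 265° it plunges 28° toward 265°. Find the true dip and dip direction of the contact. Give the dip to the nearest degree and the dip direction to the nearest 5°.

Each apparent-dip line lies in the plane. As unit vectors (x east, y north, z up), v₁ plunges 25°→320° and v₂ plunges 28°→265°.
n = v₁ × v₂ = (-0.358, 0.098, 0.656) (taken with n_z > 0).
tan δ = √(n_x²+n_y²)/n_z = 0.372/0.656, so δ = 29.6°.
The horizontal component of n points toward azimuth atan2(n_x, n_y) = 285°, the dip direction.

true dip 30°, dip direction 285°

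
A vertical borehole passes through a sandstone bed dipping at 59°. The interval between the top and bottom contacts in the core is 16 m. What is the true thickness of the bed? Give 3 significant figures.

8.24 m

True thickness t = h · cos(dip) = 16 × cos 59°
t = 16 × 0.5150 = 8.241 m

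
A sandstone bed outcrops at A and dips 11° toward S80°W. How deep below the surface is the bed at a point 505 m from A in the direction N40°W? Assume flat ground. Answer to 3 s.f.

49.1 m

The hole lies 60° from the dip direction, so the down-dip offset is 505 × cos 60° = 252.50 m.
Depth = down-dip offset × tan(dip) = 252.50 × tan 11° = 252.50 × 0.1944
Depth = 49.08 m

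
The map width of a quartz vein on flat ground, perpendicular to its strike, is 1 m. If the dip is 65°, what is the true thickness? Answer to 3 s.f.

True thickness t = w · sin(dip) = 1 × sin 65°
t = 1 × 0.9063 = 0.906 m

0.906 m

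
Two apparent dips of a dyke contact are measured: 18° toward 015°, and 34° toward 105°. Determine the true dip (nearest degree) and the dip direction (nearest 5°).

The two traces are lines in the plane: v₁ = (sin 15°·cos 18°, cos 15°·cos 18°, −sin 18°), v₂ = (sin 105°·cos 34°, cos 105°·cos 34°, −sin 34°).
Cross product v₁ × v₂ gives the pole to the plane: n ∝ (0.580, 0.110, 0.788).
True dip = arccos(n_z / |n|) = arccos(0.8005) = 36.8°.
Dip direction = atan2(0.580, 0.110) = 79° (azimuth of n's horizontal projection).

true dip 37°, dip direction 080°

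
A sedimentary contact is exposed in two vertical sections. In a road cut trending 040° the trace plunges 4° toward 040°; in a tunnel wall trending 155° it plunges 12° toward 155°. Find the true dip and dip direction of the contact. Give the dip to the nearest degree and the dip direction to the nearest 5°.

true dip 15°, dip direction 115°

The two traces are lines in the plane: v₁ = (sin 40°·cos 4°, cos 40°·cos 4°, −sin 4°), v₂ = (sin 155°·cos 12°, cos 155°·cos 12°, −sin 12°).
The plane normal is n = v₁ × v₂ ∝ (0.221, -0.104, 0.884).
tan δ = √(n_x²+n_y²)/n_z = 0.244/0.884, so δ = 15.4°.
The horizontal component of n points toward azimuth atan2(n_x, n_y) = 115°, the dip direction.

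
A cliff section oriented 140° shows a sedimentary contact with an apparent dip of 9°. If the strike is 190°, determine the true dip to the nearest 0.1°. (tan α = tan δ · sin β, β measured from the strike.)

β = acute angle between strike 190° and section 140° = 50°.
tan δ = tan α / sin β = tan 9° / sin 50° = 0.1584 / 0.7660 = 0.2068
δ = arctan(0.2068) = 11.68°

11.7°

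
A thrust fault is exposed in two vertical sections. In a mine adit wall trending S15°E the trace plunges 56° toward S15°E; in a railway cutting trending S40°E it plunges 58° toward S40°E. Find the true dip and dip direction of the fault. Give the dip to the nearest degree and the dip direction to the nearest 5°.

true dip 58°, dip direction 145°

The two traces are lines in the plane: v₁ = (sin 165°·cos 56°, cos 165°·cos 56°, −sin 56°), v₂ = (sin 140°·cos 58°, cos 140°·cos 58°, −sin 58°).
n = v₁ × v₂ = (0.122, -0.160, 0.125) (taken with n_z > 0).
Dip δ = arctan(|n_h|/n_z) = arctan(0.201/0.125) = 58.0°.
The horizontal component of n points toward azimuth atan2(n_x, n_y) = 143°, the dip direction.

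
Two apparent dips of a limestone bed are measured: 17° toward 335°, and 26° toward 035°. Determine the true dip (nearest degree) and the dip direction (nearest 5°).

true dip 26°, dip direction 025°

Each apparent-dip line lies in the plane. As unit vectors (x east, y north, z up), v₁ plunges 17°→335° and v₂ plunges 26°→035°.
The plane normal is n = v₁ × v₂ ∝ (0.165, 0.328, 0.744).
tan δ = √(n_x²+n_y²)/n_z = 0.367/0.744, so δ = 26.2°.
The horizontal component of n points toward azimuth atan2(n_x, n_y) = 27°, the dip direction.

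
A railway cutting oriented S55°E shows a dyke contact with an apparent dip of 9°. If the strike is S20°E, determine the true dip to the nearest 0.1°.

15.4°

β = acute angle between strike S20°E and section S55°E = 35°.
tan(true dip) = tan 9° / sin 35° = 0.2761
δ = arctan(0.2761) = 15.44°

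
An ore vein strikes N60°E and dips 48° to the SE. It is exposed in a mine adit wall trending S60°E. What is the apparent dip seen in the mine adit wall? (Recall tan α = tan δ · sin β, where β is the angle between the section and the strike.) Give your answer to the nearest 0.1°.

43.9°

The section lies 60° from the strike.
tan α = tan 48° × sin 60° = 1.1106 × 0.8660 = 0.9618
α = arctan(0.9618) = 43.89°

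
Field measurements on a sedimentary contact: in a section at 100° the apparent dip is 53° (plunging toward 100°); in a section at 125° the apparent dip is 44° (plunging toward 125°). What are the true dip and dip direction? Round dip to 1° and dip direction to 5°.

true dip 55°, dip direction 075°

The two traces are lines in the plane: v₁ = (sin 100°·cos 53°, cos 100°·cos 53°, −sin 53°), v₂ = (sin 125°·cos 44°, cos 125°·cos 44°, −sin 44°).
Cross product v₁ × v₂ gives the pole to the plane: n ∝ (0.257, 0.059, 0.183).
Dip δ = arctan(|n_h|/n_z) = arctan(0.264/0.183) = 55.2°.
The horizontal component of n points toward azimuth atan2(n_x, n_y) = 77°, the dip direction.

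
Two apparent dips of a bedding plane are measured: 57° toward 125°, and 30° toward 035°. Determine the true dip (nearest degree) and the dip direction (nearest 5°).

The two traces are lines in the plane: v₁ = (sin 125°·cos 57°, cos 125°·cos 57°, −sin 57°), v₂ = (sin 35°·cos 30°, cos 35°·cos 30°, −sin 30°).
The plane normal is n = v₁ × v₂ ∝ (0.751, -0.194, 0.472).
tan δ = √(n_x²+n_y²)/n_z = 0.776/0.472, so δ = 58.7°.
Dip direction = atan2(0.751, -0.194) = 104° (azimuth of n's horizontal projection).

true dip 59°, dip direction 105°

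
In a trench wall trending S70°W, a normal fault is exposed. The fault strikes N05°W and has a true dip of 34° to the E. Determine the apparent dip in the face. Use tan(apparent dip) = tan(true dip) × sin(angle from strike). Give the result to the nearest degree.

33°

The strike is N05°W and the section trends S70°W; the acute angle between them is β = 75°.
tan(apparent dip) = tan 34° · sin 75° = 0.6515
α = arctan(0.6515) = 33.09°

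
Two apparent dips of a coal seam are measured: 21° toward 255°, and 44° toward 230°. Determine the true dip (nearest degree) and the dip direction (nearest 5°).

The two traces are lines in the plane: v₁ = (sin 255°·cos 21°, cos 255°·cos 21°, −sin 21°), v₂ = (sin 230°·cos 44°, cos 230°·cos 44°, −sin 44°).
n = v₁ × v₂ = (0.002, -0.429, 0.284) (taken with n_z > 0).
True dip = arccos(n_z / |n|) = arccos(0.5518) = 56.5°.
The horizontal component of n points toward azimuth atan2(n_x, n_y) = 180°, the dip direction.

true dip 57°, dip direction 180°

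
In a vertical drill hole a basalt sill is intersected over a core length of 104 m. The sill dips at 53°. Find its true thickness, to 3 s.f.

62.6 m

True thickness t = h · cos(dip) = 104 × cos 53°
t = 104 × 0.6018 = 62.589 m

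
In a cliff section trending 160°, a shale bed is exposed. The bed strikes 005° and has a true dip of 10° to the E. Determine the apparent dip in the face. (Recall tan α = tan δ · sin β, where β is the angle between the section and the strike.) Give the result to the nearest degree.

The strike is 005° and the section trends 160°; the acute angle between them is β = 25°.
tan α = tan 10° × sin 25° = 0.1763 × 0.4226 = 0.0745
α = arctan(0.0745) = 4.26°

4°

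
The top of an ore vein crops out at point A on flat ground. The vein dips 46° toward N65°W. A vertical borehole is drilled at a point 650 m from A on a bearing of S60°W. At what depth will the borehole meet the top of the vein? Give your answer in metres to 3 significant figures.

The hole lies 55° from the dip direction, so the down-dip offset is 650 × cos 55° = 372.82 m.
Depth = down-dip offset × tan(dip) = 372.82 × tan 46° = 372.82 × 1.0355
Depth = 386.07 m

386 m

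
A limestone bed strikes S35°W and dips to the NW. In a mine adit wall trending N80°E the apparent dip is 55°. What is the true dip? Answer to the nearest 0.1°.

β = acute angle between strike S35°W and section N80°E = 45°.
tan(true dip) = tan 55° / sin 45° = 2.0197
true dip = arctan 2.0197 = 63.66°

63.7°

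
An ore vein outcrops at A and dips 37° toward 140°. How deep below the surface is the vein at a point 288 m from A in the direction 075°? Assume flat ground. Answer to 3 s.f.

The hole lies 65° from the dip direction, so the down-dip offset is 288 × cos 65° = 121.71 m.
Depth = down-dip offset × tan(dip) = 121.71 × tan 37° = 121.71 × 0.7536
Depth = 91.72 m

91.7 m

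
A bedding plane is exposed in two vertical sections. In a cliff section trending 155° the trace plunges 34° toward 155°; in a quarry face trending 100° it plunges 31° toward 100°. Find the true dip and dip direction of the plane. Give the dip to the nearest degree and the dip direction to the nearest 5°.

true dip 36°, dip direction 135°

The two traces are lines in the plane: v₁ = (sin 155°·cos 34°, cos 155°·cos 34°, −sin 34°), v₂ = (sin 100°·cos 31°, cos 100°·cos 31°, −sin 31°).
Cross product v₁ × v₂ gives the pole to the plane: n ∝ (0.304, -0.292, 0.582).
Dip δ = arctan(|n_h|/n_z) = arctan(0.421/0.582) = 35.9°.
Dip direction = atan2(0.304, -0.292) = 134° (azimuth of n's horizontal projection).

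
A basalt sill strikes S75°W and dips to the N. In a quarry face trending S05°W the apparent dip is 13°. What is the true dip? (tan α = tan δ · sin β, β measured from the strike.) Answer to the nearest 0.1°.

The section is 70° from the strike.
tan δ = tan α / sin β = tan 13° / sin 70° = 0.2309 / 0.9397 = 0.2457
true dip = arctan 0.2457 = 13.80°

13.8°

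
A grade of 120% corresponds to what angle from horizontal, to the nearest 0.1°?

50.2°

tan θ = 120/100 = 1.2000
θ = arctan(1.2000) = 50.19°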